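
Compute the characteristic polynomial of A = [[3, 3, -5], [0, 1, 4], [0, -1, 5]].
χ_A(x) = (x - 3)^3

xI - A = [[x - 3, -3, 5], [0, x - 1, -4], [0, 1, x - 5]].

Expanding det(xI - A) along the first row:
det(xI - A) = + (x - 3)·det([[x - 1, -4], [1, x - 5]]) - (-3)·det([[0, -4], [0, x - 5]]) + (5)·det([[0, x - 1], [0, 1]]).

Evaluating gives χ_A(x) = x^3 - 9x^2 + 27x - 27 = (x - 3)^3.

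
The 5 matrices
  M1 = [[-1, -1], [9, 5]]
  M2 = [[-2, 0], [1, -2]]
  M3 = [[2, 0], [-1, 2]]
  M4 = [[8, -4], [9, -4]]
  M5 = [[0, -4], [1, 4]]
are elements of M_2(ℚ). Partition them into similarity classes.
2 classes: {M1, M3, M4, M5}, {M2}

Characteristic polynomials: χ_{M1} = (x - 2)^2, χ_{M2} = (x + 2)^2, χ_{M3} = (x - 2)^2, χ_{M4} = (x - 2)^2, χ_{M5} = (x - 2)^2.

{M1, M3, M4, M5}: invariant factors (x - 2)^2.

{M2}: invariant factors (x + 2)^2.

Matrices are similar if and only if their invariant-factor lists agree; the partition into similarity classes is {M1, M3, M4, M5}, {M2}.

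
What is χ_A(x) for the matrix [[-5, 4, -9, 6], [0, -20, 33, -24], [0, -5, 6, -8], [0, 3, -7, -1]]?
χ_A(x) = (x + 5)^4

xI - A = [[x + 5, -4, 9, -6], [0, x + 20, -33, 24], [0, 5, x - 6, 8], [0, -3, 7, x + 1]].

Expanding det(xI - A) along the first row:
det(xI - A) = + (x + 5)·det([[x + 20, -33, 24], [5, x - 6, 8], [-3, 7, x + 1]]) - (-4)·det([[0, -33, 24], [0, x - 6, 8], [0, 7, x + 1]]) + (9)·det([[0, x + 20, 24], [0, 5, 8], [0, -3, x + 1]]) - (-6)·det([[0, x + 20, -33], [0, 5, x - 6], [0, -3, 7]]).

Evaluating gives χ_A(x) = x^4 + 20x^3 + 150x^2 + 500x + 625 = (x + 5)^4.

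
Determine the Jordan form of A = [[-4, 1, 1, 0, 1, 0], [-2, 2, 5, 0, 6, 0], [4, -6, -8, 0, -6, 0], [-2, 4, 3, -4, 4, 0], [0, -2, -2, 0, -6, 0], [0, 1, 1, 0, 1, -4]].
J = [[-4, 1, 0, 0, 0, 0], [0, -4, 1, 0, 0, 0], [0, 0, -4, 0, 0, 0], [0, 0, 0, -4, 0, 0], [0, 0, 0, 0, -4, 0], [0, 0, 0, 0, 0, -4]]

The characteristic polynomial is det(xI - A) = (x + 4)^6, so the eigenvalues are -4 (algebraic multiplicity 6).

For λ = -4: rank(A + 4I) = 2, rank((A + 4I)^2) = 1, rank((A + 4I)^3) = 0. The eigenspace has dimension 6 - 2 = 4, so there are 4 Jordan blocks; the rank sequence gives block sizes [3, 1, 1, 1].

Assembling the blocks gives the Jordan form J above.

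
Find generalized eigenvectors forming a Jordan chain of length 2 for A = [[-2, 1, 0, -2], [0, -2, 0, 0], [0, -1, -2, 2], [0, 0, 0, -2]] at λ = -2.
v_1 = [[-1, 1, 0, 0]]^T, v_2 = [[1, 0, -1, 0]]^T

We seek v_1 ∈ ker((A + 2I)^2) \ ker(A + 2I), then set v_{i+1} = (A + 2I) v_i.

One such chain is v_1 = [[-1, 1, 0, 0]]^T, v_2 = [[1, 0, -1, 0]]^T. Check: (A + 2I) v_2 = [[0, 0, 0, 0]]^T = 0.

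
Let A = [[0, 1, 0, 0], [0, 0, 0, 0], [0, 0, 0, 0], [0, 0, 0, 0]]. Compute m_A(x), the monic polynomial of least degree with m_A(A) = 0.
m_A(x) = x^2

The characteristic polynomial factors as x^4. The minimal polynomial is ∏(x - λ)^{k_λ} where k_λ is the size of the largest Jordan block at λ.

For λ = 0: rank(A) = 1, and the largest Jordan block has size 2 (the smallest k with rank(A^k) = rank(A^(k+1))).

So m_A(x) = x^2.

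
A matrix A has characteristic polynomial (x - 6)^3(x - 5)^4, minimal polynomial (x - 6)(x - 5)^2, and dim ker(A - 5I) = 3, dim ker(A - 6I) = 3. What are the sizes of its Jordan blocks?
Jordan blocks: (5, 2), (5, 1), (5, 1), (6, 1), (6, 1), (6, 1)

λ = 5: algebraic multiplicity 4 (exponent in χ_A), largest block size 2 (exponent in m_A), 3 blocks (geometric multiplicity). These force block sizes [2, 1, 1].
λ = 6: algebraic multiplicity 3 (exponent in χ_A), largest block size 1 (exponent in m_A), 3 blocks (geometric multiplicity). These force block sizes [1, 1, 1].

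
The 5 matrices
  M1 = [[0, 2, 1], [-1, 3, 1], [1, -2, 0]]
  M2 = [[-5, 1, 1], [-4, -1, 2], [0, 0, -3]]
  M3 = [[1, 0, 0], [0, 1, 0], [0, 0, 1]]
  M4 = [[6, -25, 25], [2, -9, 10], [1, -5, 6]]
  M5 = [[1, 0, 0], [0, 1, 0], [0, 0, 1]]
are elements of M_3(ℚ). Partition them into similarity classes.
3 classes: {M1, M4}, {M2}, {M3, M5}

Characteristic polynomials: χ_{M1} = (x - 1)^3, χ_{M2} = (x + 3)^3, χ_{M3} = (x - 1)^3, χ_{M4} = (x - 1)^3, χ_{M5} = (x - 1)^3.

{M1, M4}: invariant factors x - 1, (x - 1)^2.

{M2}: invariant factors x + 3, (x + 3)^2.

{M3, M5}: invariant factors x - 1, x - 1, x - 1.

Matrices are similar if and only if their invariant-factor lists agree; the partition into similarity classes is {M1, M4}, {M2}, {M3, M5}.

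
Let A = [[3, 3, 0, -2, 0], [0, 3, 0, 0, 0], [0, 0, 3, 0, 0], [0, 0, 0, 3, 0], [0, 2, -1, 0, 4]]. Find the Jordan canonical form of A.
J = [[3, 1, 0, 0, 0], [0, 3, 0, 0, 0], [0, 0, 3, 0, 0], [0, 0, 0, 3, 0], [0, 0, 0, 0, 4]]

The characteristic polynomial is det(xI - A) = (x - 4)(x - 3)^4, so the eigenvalues are 3 (algebraic multiplicity 4), 4 (algebraic multiplicity 1).

For λ = 3: rank(A - 3I) = 2, rank((A - 3I)^2) = 1. The eigenspace has dimension 5 - 2 = 3, so there are 3 Jordan blocks; the rank sequence gives block sizes [2, 1, 1].

For λ = 4: algebraic multiplicity 1 gives one 1×1 block.

Assembling the blocks gives the Jordan form J above.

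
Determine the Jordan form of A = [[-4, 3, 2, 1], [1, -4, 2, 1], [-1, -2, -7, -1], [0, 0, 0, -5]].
The characteristic polynomial is det(xI - A) = (x + 5)^4, so the eigenvalues are -5 (algebraic multiplicity 4).

For λ = -5: rank(A + 5I) = 2, rank((A + 5I)^2) = 1, rank((A + 5I)^3) = 0. The eigenspace has dimension 4 - 2 = 2, so there are 2 Jordan blocks; the rank sequence gives block sizes [3, 1].

Assembling the blocks gives the Jordan form J above.

J = [[-5, 1, 0, 0], [0, -5, 1, 0], [0, 0, -5, 0], [0, 0, 0, -5]]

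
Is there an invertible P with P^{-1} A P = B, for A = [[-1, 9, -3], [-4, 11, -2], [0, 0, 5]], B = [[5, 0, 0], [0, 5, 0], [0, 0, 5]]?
No.

Both have characteristic polynomial (x - 5)^3, but the minimal polynomial of A is (x - 5)^2 while the minimal polynomial of B is x - 5. The minimal polynomial is a similarity invariant, so A and B are not similar.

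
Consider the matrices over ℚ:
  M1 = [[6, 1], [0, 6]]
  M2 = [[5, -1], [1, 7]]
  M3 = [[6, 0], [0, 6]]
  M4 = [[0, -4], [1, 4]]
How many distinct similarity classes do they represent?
Characteristic polynomials: χ_{M1} = (x - 6)^2, χ_{M2} = (x - 6)^2, χ_{M3} = (x - 6)^2, χ_{M4} = (x - 2)^2.

{M1, M2}: invariant factors (x - 6)^2.

{M3}: invariant factors x - 6, x - 6.

{M4}: invariant factors (x - 2)^2.

Matrices are similar if and only if their invariant-factor lists agree; the partition into similarity classes is {M1, M2}, {M3}, {M4}.

3 classes: {M1, M2}, {M3}, {M4}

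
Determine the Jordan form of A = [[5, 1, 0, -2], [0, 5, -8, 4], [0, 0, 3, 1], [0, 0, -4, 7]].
The characteristic polynomial is det(xI - A) = (x - 5)^4, so the eigenvalues are 5 (algebraic multiplicity 4).

For λ = 5: rank(A - 5I) = 2, rank((A - 5I)^2) = 0. The eigenspace has dimension 4 - 2 = 2, so there are 2 Jordan blocks; the rank sequence gives block sizes [2, 2].

Assembling the blocks gives the Jordan form J above.

J = [[5, 1, 0, 0], [0, 5, 0, 0], [0, 0, 5, 1], [0, 0, 0, 5]]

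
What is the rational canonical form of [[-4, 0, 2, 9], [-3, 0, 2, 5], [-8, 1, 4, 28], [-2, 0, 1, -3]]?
R = [[0, 0, 0, 15], [1, 0, 0, 13], [0, 1, 0, 12], [0, 0, 1, -3]]

The invariant factors of A (the non-unit diagonal entries of the Smith normal form of xI - A over ℚ[x]) are (x - 3)(x + 5)(x^2 + x + 1), each dividing the next. The characteristic polynomial is their product, (x - 3)(x + 5)(x^2 + x + 1).

The rational canonical form is the block-diagonal matrix of companion matrices C(f_i):
R = [[0, 0, 0, 15], [1, 0, 0, 13], [0, 1, 0, 12], [0, 0, 1, -3]].

Note the characteristic polynomial does not split into linear factors over ℚ, so A has no Jordan form over ℚ; the rational canonical form exists over any field.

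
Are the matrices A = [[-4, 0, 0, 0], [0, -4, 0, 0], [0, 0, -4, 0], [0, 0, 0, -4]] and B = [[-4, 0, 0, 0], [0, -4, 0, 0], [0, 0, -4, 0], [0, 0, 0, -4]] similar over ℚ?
Two matrices over a field are similar if and only if they have the same invariant factors.

Both A and B have characteristic polynomial (x + 4)^4 and minimal polynomial x + 4. Computing further, both have invariant factors x + 4, x + 4, x + 4, x + 4. Hence A and B are similar.

Yes.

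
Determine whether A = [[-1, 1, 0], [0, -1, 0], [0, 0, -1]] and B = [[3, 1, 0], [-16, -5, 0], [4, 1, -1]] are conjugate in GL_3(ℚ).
Two matrices over a field are similar if and only if they have the same invariant factors.

Both A and B have characteristic polynomial (x + 1)^3 and minimal polynomial (x + 1)^2. Computing further, both have invariant factors x + 1, (x + 1)^2. Hence A and B are similar.

Yes.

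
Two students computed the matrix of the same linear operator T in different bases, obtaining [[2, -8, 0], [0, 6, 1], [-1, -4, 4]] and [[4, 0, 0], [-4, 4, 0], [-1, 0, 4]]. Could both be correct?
No.

Both have characteristic polynomial (x - 4)^3, but the minimal polynomial of A is (x - 4)^3 while the minimal polynomial of B is (x - 4)^2. The minimal polynomial is a similarity invariant, so A and B are not similar.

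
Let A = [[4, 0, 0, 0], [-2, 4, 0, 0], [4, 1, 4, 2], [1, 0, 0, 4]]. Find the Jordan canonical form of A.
J = [[4, 1, 0, 0], [0, 4, 0, 0], [0, 0, 4, 1], [0, 0, 0, 4]]

The characteristic polynomial is det(xI - A) = (x - 4)^4, so the eigenvalues are 4 (algebraic multiplicity 4).

For λ = 4: rank(A - 4I) = 2, rank((A - 4I)^2) = 0. The eigenspace has dimension 4 - 2 = 2, so there are 2 Jordan blocks; the rank sequence gives block sizes [2, 2].

Assembling the blocks gives the Jordan form J above.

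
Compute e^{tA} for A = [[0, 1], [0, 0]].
A has Jordan form J = [[0, 1], [0, 0]] with A = PJP^{-1}, so e^{tA} = P e^{tJ} P^{-1}.

For a Jordan block J_k(λ), e^{tJ_k(λ)} = e^{λt} · (I + tN + t^2 N^2/2! + ... + t^{k-1} N^{k-1}/(k-1)!) where N is the nilpotent superdiagonal part.

Assembling the blocks and conjugating back gives the entries of e^{tA} as shown above.

e^{tA} = [[1, t], [0, 1]]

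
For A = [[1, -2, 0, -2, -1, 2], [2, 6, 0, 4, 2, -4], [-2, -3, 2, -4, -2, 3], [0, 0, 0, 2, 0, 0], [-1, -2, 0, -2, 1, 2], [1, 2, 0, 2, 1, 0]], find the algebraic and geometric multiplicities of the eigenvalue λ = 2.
algebraic multiplicity 6, geometric multiplicity 4

The characteristic polynomial is (x - 2)^6, so the factor x - 2 appears with exponent 6: the algebraic multiplicity is 6.

rank(A - 2I) = 2, so the eigenspace has dimension 6 - 2 = 4: the geometric multiplicity is 4.

Since 4 < 6, A is not diagonalizable.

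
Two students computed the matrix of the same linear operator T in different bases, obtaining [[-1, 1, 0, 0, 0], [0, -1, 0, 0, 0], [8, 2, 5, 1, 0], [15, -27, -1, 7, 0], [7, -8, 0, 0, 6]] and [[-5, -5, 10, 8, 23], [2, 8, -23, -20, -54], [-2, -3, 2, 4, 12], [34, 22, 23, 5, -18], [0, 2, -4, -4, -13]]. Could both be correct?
No.

trace(A) = 16 but trace(B) = -3. The trace is a similarity invariant, so A and B are not similar.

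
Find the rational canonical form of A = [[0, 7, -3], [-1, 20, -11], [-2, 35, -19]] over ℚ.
R = [[0, 0, 6], [1, 0, -6], [0, 1, 1]]

The invariant factors of A (the non-unit diagonal entries of the Smith normal form of xI - A over ℚ[x]) are (x - 1)(x^2 + 6), each dividing the next. The characteristic polynomial is their product, (x - 1)(x^2 + 6).

The rational canonical form is the block-diagonal matrix of companion matrices C(f_i):
R = [[0, 0, 6], [1, 0, -6], [0, 1, 1]].

Note the characteristic polynomial does not split into linear factors over ℚ, so A has no Jordan form over ℚ; the rational canonical form exists over any field.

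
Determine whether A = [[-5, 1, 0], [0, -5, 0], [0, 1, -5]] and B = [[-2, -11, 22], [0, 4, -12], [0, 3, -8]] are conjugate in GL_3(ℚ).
trace(A) = -15 but trace(B) = -6. The trace is a similarity invariant, so A and B are not similar.

No.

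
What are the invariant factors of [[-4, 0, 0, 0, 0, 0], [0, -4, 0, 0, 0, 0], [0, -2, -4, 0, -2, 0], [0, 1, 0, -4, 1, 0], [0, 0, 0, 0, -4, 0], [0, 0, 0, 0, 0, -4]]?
The Jordan structure of A has elementary divisors (x + 4)^2, (x + 4), (x + 4), (x + 4), (x + 4). Arranging the block sizes at each eigenvalue in decreasing order and taking row products gives the invariant factors.

Invariant factors (smallest first, each dividing the next): x + 4, x + 4, x + 4, x + 4, (x + 4)^2.

Check: the last factor (x + 4)^2 is the minimal polynomial, and the product (x + 4)^6 is the characteristic polynomial.

x + 4, x + 4, x + 4, x + 4, (x + 4)^2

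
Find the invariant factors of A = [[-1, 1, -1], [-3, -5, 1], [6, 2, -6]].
The Jordan structure of A has elementary divisors (x + 4)^2, (x + 4). Arranging the block sizes at each eigenvalue in decreasing order and taking row products gives the invariant factors.

Invariant factors (smallest first, each dividing the next): x + 4, (x + 4)^2.

Check: the last factor (x + 4)^2 is the minimal polynomial, and the product (x + 4)^3 is the characteristic polynomial.

x + 4, (x + 4)^2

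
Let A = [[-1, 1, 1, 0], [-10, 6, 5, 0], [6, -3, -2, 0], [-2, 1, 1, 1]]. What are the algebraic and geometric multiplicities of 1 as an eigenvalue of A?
algebraic multiplicity 4, geometric multiplicity 3

The characteristic polynomial is (x - 1)^4, so the factor x - 1 appears with exponent 4: the algebraic multiplicity is 4.

rank(A - I) = 1, so the eigenspace has dimension 4 - 1 = 3: the geometric multiplicity is 3.

Since 3 < 4, A is not diagonalizable.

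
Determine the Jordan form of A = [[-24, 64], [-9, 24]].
The characteristic polynomial is det(xI - A) = x^2, so the eigenvalues are 0 (algebraic multiplicity 2).

For λ = 0: rank(A) = 1, rank(A^2) = 0. The eigenspace has dimension 2 - 1 = 1, so there is 1 Jordan block; the rank sequence gives block sizes [2].

Assembling the blocks gives the Jordan form J above.

J = [[0, 1], [0, 0]]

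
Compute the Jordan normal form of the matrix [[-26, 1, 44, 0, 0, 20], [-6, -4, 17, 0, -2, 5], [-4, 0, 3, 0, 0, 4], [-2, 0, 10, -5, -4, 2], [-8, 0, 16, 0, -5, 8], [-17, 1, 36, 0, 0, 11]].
The characteristic polynomial is det(xI - A) = (x + 1)(x + 5)^5, so the eigenvalues are -5 (algebraic multiplicity 5), -1 (algebraic multiplicity 1).

For λ = -5: rank(A + 5I) = 3, rank((A + 5I)^2) = 2, rank((A + 5I)^3) = 1. The eigenspace has dimension 6 - 3 = 3, so there are 3 Jordan blocks; the rank sequence gives block sizes [3, 1, 1].

For λ = -1: algebraic multiplicity 1 gives one 1×1 block.

Assembling the blocks gives the Jordan form J above.

J = [[-5, 1, 0, 0, 0, 0], [0, -5, 1, 0, 0, 0], [0, 0, -5, 0, 0, 0], [0, 0, 0, -5, 0, 0], [0, 0, 0, 0, -5, 0], [0, 0, 0, 0, 0, -1]]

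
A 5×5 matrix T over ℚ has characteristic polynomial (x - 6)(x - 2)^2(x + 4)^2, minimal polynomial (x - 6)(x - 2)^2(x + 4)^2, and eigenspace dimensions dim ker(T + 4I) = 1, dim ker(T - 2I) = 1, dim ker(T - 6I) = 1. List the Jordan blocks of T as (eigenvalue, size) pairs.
λ = -4: algebraic multiplicity 2 (exponent in χ_T), largest block size 2 (exponent in m_T), 1 block (geometric multiplicity). This forces block sizes [2].
λ = 2: algebraic multiplicity 2 (exponent in χ_T), largest block size 2 (exponent in m_T), 1 block (geometric multiplicity). This forces block sizes [2].
λ = 6: algebraic multiplicity 1 (exponent in χ_T), largest block size 1 (exponent in m_T), 1 block (geometric multiplicity). This forces block sizes [1].

Jordan blocks: (-4, 2), (2, 2), (6, 1)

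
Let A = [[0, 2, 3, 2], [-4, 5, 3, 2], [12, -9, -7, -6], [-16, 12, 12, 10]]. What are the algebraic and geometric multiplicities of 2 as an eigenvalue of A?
algebraic multiplicity 4, geometric multiplicity 2

The characteristic polynomial is (x - 2)^4, so the factor x - 2 appears with exponent 4: the algebraic multiplicity is 4.

rank(A - 2I) = 2, so the eigenspace has dimension 4 - 2 = 2: the geometric multiplicity is 2.

Since 2 < 4, A is not diagonalizable.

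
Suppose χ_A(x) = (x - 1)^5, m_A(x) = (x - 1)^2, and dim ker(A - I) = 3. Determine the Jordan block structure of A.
λ = 1: algebraic multiplicity 5 (exponent in χ_A), largest block size 2 (exponent in m_A), 3 blocks (geometric multiplicity). These force block sizes [2, 2, 1].

Jordan blocks: (1, 2), (1, 2), (1, 1)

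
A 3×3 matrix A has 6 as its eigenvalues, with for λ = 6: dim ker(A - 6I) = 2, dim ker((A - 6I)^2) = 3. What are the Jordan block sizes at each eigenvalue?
Jordan blocks: (6, 2), (6, 1)

λ = 6: successive nullity increments [2, 1] count blocks of size ≥ k; block sizes are [2, 1].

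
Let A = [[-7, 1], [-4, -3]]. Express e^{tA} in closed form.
e^{tA} = [[(1 - 2*t)*e^{-5*t}, t*e^{-5*t}], [-4*t*e^{-5*t}, (2*t + 1)*e^{-5*t}]]

A has Jordan form J = [[-5, 1], [0, -5]] with A = PJP^{-1}, so e^{tA} = P e^{tJ} P^{-1}.

For a Jordan block J_k(λ), e^{tJ_k(λ)} = e^{λt} · (I + tN + t^2 N^2/2! + ... + t^{k-1} N^{k-1}/(k-1)!) where N is the nilpotent superdiagonal part.

Assembling the blocks and conjugating back gives the entries of e^{tA} as shown above.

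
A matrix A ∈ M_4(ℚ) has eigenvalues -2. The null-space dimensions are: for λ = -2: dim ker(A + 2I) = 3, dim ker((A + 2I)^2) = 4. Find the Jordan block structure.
λ = -2: successive nullity increments [3, 1] count blocks of size ≥ k; block sizes are [2, 1, 1].

Jordan blocks: (-2, 2), (-2, 1), (-2, 1)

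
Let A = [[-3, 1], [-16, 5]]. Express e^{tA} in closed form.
A has Jordan form J = [[1, 1], [0, 1]] with A = PJP^{-1}, so e^{tA} = P e^{tJ} P^{-1}.

For a Jordan block J_k(λ), e^{tJ_k(λ)} = e^{λt} · (I + tN + t^2 N^2/2! + ... + t^{k-1} N^{k-1}/(k-1)!) where N is the nilpotent superdiagonal part.

Assembling the blocks and conjugating back gives the entries of e^{tA} as shown above.

e^{tA} = [[(1 - 4*t)*e^{t}, t*e^{t}], [-16*t*e^{t}, (4*t + 1)*e^{t}]]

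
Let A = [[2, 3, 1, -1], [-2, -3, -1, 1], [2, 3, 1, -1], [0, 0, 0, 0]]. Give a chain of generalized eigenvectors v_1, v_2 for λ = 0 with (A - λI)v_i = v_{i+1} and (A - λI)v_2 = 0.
We seek v_1 ∈ ker(A^2) \ ker(A), then set v_{i+1} = A v_i.

One such chain is v_1 = [[-4, 2, 0, -3]]^T, v_2 = [[1, -1, 1, 0]]^T. Check: A v_2 = [[0, 0, 0, 0]]^T = 0.

v_1 = [[-4, 2, 0, -3]]^T, v_2 = [[1, -1, 1, 0]]^T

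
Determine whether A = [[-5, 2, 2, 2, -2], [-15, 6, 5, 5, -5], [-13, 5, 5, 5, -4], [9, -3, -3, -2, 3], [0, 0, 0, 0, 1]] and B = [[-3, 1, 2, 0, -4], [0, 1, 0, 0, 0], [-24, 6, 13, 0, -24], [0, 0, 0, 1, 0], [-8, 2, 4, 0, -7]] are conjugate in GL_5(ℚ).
Both have characteristic polynomial (x - 1)^5, but the minimal polynomial of A is (x - 1)^3 while the minimal polynomial of B is (x - 1)^2. The minimal polynomial is a similarity invariant, so A and B are not similar.

No.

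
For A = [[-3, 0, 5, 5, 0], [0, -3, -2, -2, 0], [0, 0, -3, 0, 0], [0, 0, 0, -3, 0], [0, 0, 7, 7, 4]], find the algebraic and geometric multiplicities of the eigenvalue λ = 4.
algebraic multiplicity 1, geometric multiplicity 1

The characteristic polynomial is (x - 4)(x + 3)^4, so the factor x - 4 appears with exponent 1: the algebraic multiplicity is 1.

rank(A - 4I) = 4, so the eigenspace has dimension 5 - 4 = 1: the geometric multiplicity is 1.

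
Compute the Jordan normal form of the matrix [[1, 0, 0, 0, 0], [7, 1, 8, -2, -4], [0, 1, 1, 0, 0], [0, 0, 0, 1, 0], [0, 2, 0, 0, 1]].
J = [[1, 1, 0, 0, 0], [0, 1, 1, 0, 0], [0, 0, 1, 0, 0], [0, 0, 0, 1, 0], [0, 0, 0, 0, 1]]

The characteristic polynomial is det(xI - A) = (x - 1)^5, so the eigenvalues are 1 (algebraic multiplicity 5).

For λ = 1: rank(A - I) = 2, rank((A - I)^2) = 1, rank((A - I)^3) = 0. The eigenspace has dimension 5 - 2 = 3, so there are 3 Jordan blocks; the rank sequence gives block sizes [3, 1, 1].

Assembling the blocks gives the Jordan form J above.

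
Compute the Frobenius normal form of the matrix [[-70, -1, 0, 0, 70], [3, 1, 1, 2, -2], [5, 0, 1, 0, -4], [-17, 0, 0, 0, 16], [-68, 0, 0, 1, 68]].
R = [[0, 0, 0, 0, 64], [1, 0, 0, 0, 0], [0, 1, 0, 0, -4], [0, 0, 1, 0, 16], [0, 0, 0, 1, 0]]

The invariant factors of A (the non-unit diagonal entries of the Smith normal form of xI - A over ℚ[x]) are (x - 4)(x + 4)(x^3 + 4), each dividing the next. The characteristic polynomial is their product, (x - 4)(x + 4)(x^3 + 4).

The rational canonical form is the block-diagonal matrix of companion matrices C(f_i):
R = [[0, 0, 0, 0, 64], [1, 0, 0, 0, 0], [0, 1, 0, 0, -4], [0, 0, 1, 0, 16], [0, 0, 0, 1, 0]].

Note the characteristic polynomial does not split into linear factors over ℚ, so A has no Jordan form over ℚ; the rational canonical form exists over any field.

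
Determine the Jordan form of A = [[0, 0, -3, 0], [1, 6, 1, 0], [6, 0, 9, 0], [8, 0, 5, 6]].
J = [[3, 0, 0, 0], [0, 6, 1, 0], [0, 0, 6, 0], [0, 0, 0, 6]]

The characteristic polynomial is det(xI - A) = (x - 6)^3(x - 3), so the eigenvalues are 3 (algebraic multiplicity 1), 6 (algebraic multiplicity 3).

For λ = 3: algebraic multiplicity 1 gives one 1×1 block.

For λ = 6: rank(A - 6I) = 2, rank((A - 6I)^2) = 1. The eigenspace has dimension 4 - 2 = 2, so there are 2 Jordan blocks; the rank sequence gives block sizes [2, 1].

Assembling the blocks gives the Jordan form J above.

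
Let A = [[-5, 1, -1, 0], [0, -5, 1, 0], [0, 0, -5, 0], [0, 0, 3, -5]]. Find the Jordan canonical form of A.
J = [[-5, 1, 0, 0], [0, -5, 1, 0], [0, 0, -5, 0], [0, 0, 0, -5]]

The characteristic polynomial is det(xI - A) = (x + 5)^4, so the eigenvalues are -5 (algebraic multiplicity 4).

For λ = -5: rank(A + 5I) = 2, rank((A + 5I)^2) = 1, rank((A + 5I)^3) = 0. The eigenspace has dimension 4 - 2 = 2, so there are 2 Jordan blocks; the rank sequence gives block sizes [3, 1].

Assembling the blocks gives the Jordan form J above.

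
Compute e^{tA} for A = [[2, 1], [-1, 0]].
A has Jordan form J = [[1, 1], [0, 1]] with A = PJP^{-1}, so e^{tA} = P e^{tJ} P^{-1}.

For a Jordan block J_k(λ), e^{tJ_k(λ)} = e^{λt} · (I + tN + t^2 N^2/2! + ... + t^{k-1} N^{k-1}/(k-1)!) where N is the nilpotent superdiagonal part.

Assembling the blocks and conjugating back gives the entries of e^{tA} as shown above.

e^{tA} = [[(t + 1)*e^{t}, t*e^{t}], [-t*e^{t}, (1 - t)*e^{t}]]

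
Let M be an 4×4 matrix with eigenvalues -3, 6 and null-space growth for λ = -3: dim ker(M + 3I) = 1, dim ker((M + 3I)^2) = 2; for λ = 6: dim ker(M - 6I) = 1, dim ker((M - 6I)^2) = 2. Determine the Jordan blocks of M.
Jordan blocks: (-3, 2), (6, 2)

λ = -3: successive nullity increments [1, 1] count blocks of size ≥ k; block sizes are [2].
λ = 6: successive nullity increments [1, 1] count blocks of size ≥ k; block sizes are [2].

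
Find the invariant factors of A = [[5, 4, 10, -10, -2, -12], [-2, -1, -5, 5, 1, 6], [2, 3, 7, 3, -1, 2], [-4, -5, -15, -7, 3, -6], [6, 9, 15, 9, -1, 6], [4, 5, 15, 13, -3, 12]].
The Jordan structure of A has elementary divisors (x - 1), (x - 2)^2, (x - 2), (x - 2), (x - 6). Arranging the block sizes at each eigenvalue in decreasing order and taking row products gives the invariant factors.

Invariant factors (smallest first, each dividing the next): x - 2, x - 2, (x - 6)(x - 2)^2(x - 1).

Check: the last factor (x - 6)(x - 2)^2(x - 1) is the minimal polynomial, and the product (x - 6)(x - 2)^4(x - 1) is the characteristic polynomial.

x - 2, x - 2, (x - 6)(x - 2)^2(x - 1)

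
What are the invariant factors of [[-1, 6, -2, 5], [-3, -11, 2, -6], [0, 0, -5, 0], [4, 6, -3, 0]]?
(x + 2)(x + 5)^3

The Jordan structure of A has elementary divisors (x + 5)^3, (x + 2). Arranging the block sizes at each eigenvalue in decreasing order and taking row products gives the invariant factors.

Invariant factors (smallest first, each dividing the next): (x + 2)(x + 5)^3.

Check: the last factor (x + 2)(x + 5)^3 is the minimal polynomial, and the product (x + 2)(x + 5)^3 is the characteristic polynomial.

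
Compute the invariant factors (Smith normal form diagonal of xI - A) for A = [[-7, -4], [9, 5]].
(x + 1)^2

The Jordan structure of A has elementary divisors (x + 1)^2. Arranging the block sizes at each eigenvalue in decreasing order and taking row products gives the invariant factors.

Invariant factors (smallest first, each dividing the next): (x + 1)^2.

Check: the last factor (x + 1)^2 is the minimal polynomial, and the product (x + 1)^2 is the characteristic polynomial.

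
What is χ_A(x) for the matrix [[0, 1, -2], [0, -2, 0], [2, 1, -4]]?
χ_A(x) = (x + 2)^3

xI - A = [[x, -1, 2], [0, x + 2, 0], [-2, -1, x + 4]].

Expanding det(xI - A) along the first row:
det(xI - A) = + (x)·det([[x + 2, 0], [-1, x + 4]]) - (-1)·det([[0, 0], [-2, x + 4]]) + (2)·det([[0, x + 2], [-2, -1]]).

Evaluating gives χ_A(x) = x^3 + 6x^2 + 12x + 8 = (x + 2)^3.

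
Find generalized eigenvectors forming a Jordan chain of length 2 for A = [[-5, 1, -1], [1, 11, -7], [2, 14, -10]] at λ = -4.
We seek v_1 ∈ ker((A + 4I)^2) \ ker(A + 4I), then set v_{i+1} = (A + 4I) v_i.

One such chain is v_1 = [[0, -1, -2]]^T, v_2 = [[1, -1, -2]]^T. Check: (A + 4I) v_2 = [[0, 0, 0]]^T = 0.

v_1 = [[0, -1, -2]]^T, v_2 = [[1, -1, -2]]^T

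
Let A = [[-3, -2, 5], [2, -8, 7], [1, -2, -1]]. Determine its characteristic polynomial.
χ_A(x) = (x + 4)^3

xI - A = [[x + 3, 2, -5], [-2, x + 8, -7], [-1, 2, x + 1]].

Expanding det(xI - A) along the first row:
det(xI - A) = + (x + 3)·det([[x + 8, -7], [2, x + 1]]) - (2)·det([[-2, -7], [-1, x + 1]]) + (-5)·det([[-2, x + 8], [-1, 2]]).

Evaluating gives χ_A(x) = x^3 + 12x^2 + 48x + 64 = (x + 4)^3.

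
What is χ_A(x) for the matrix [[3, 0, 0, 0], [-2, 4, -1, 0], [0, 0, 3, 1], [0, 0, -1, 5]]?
χ_A(x) = (x - 4)^3(x - 3)

xI - A = [[x - 3, 0, 0, 0], [2, x - 4, 1, 0], [0, 0, x - 3, -1], [0, 0, 1, x - 5]].

Expanding det(xI - A) along the first row:
det(xI - A) = + (x - 3)·det([[x - 4, 1, 0], [0, x - 3, -1], [0, 1, x - 5]]) - (0)·det([[2, 1, 0], [0, x - 3, -1], [0, 1, x - 5]]) + (0)·det([[2, x - 4, 0], [0, 0, -1], [0, 0, x - 5]]) - (0)·det([[2, x - 4, 1], [0, 0, x - 3], [0, 0, 1]]).

Evaluating gives χ_A(x) = x^4 - 15x^3 + 84x^2 - 208x + 192 = (x - 4)^3(x - 3).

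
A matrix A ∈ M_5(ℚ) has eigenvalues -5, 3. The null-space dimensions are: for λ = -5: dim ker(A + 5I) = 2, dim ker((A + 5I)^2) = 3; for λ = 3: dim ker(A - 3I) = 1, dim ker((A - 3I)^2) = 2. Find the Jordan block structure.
Jordan blocks: (-5, 2), (-5, 1), (3, 2)

λ = -5: successive nullity increments [2, 1] count blocks of size ≥ k; block sizes are [2, 1].
λ = 3: successive nullity increments [1, 1] count blocks of size ≥ k; block sizes are [2].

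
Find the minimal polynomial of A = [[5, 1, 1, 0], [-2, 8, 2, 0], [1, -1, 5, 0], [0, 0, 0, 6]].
The characteristic polynomial factors as (x - 6)^4. The minimal polynomial is ∏(x - λ)^{k_λ} where k_λ is the size of the largest Jordan block at λ.

For λ = 6: rank(A - 6I) = 1, and the largest Jordan block has size 2 (the smallest k with rank((A - 6I)^k) = rank((A - 6I)^(k+1))).

So m_A(x) = (x - 6)^2.

m_A(x) = (x - 6)^2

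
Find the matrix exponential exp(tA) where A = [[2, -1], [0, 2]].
e^{tA} = [[e^{2*t}, -t*e^{2*t}], [0, e^{2*t}]]

A has Jordan form J = [[2, 1], [0, 2]] with A = PJP^{-1}, so e^{tA} = P e^{tJ} P^{-1}.

For a Jordan block J_k(λ), e^{tJ_k(λ)} = e^{λt} · (I + tN + t^2 N^2/2! + ... + t^{k-1} N^{k-1}/(k-1)!) where N is the nilpotent superdiagonal part.

Assembling the blocks and conjugating back gives the entries of e^{tA} as shown above.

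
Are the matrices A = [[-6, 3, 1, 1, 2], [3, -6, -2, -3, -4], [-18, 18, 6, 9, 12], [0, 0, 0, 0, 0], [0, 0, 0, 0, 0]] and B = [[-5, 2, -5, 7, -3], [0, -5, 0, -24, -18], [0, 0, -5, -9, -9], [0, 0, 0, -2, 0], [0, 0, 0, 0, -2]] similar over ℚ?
trace(A) = -6 but trace(B) = -19. The trace is a similarity invariant, so A and B are not similar.

No.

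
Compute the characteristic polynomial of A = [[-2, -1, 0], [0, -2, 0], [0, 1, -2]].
χ_A(x) = (x + 2)^3

xI - A = [[x + 2, 1, 0], [0, x + 2, 0], [0, -1, x + 2]].

Expanding det(xI - A) along the first row:
det(xI - A) = + (x + 2)·det([[x + 2, 0], [-1, x + 2]]) - (1)·det([[0, 0], [0, x + 2]]) + (0)·det([[0, x + 2], [0, -1]]).

Evaluating gives χ_A(x) = x^3 + 6x^2 + 12x + 8 = (x + 2)^3.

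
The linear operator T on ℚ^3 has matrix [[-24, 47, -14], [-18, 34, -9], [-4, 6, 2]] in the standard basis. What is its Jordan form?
The characteristic polynomial is det(xI - A) = (x - 4)^3, so the eigenvalues are 4 (algebraic multiplicity 3).

For λ = 4: rank(A - 4I) = 2, rank((A - 4I)^2) = 1, rank((A - 4I)^3) = 0. The eigenspace has dimension 3 - 2 = 1, so there is 1 Jordan block; the rank sequence gives block sizes [3].

Assembling the blocks gives the Jordan form J above.

J = [[4, 1, 0], [0, 4, 1], [0, 0, 4]]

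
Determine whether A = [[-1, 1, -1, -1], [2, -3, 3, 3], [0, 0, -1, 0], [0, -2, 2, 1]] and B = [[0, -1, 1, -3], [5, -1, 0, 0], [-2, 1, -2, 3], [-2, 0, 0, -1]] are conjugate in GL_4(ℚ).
Two matrices over a field are similar if and only if they have the same invariant factors.

Both A and B have characteristic polynomial (x + 1)^4 and minimal polynomial (x + 1)^3. Computing further, both have invariant factors x + 1, (x + 1)^3. Hence A and B are similar.

Yes.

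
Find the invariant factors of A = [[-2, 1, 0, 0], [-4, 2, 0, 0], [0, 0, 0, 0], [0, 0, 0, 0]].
x, x, x^2

The Jordan structure of A has elementary divisors x^2, x, x. Arranging the block sizes at each eigenvalue in decreasing order and taking row products gives the invariant factors.

Invariant factors (smallest first, each dividing the next): x, x, x^2.

Check: the last factor x^2 is the minimal polynomial, and the product x^4 is the characteristic polynomial.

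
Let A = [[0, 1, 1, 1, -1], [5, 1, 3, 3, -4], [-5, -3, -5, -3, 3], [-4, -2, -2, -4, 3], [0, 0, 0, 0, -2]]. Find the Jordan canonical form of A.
The characteristic polynomial is det(xI - A) = (x + 2)^5, so the eigenvalues are -2 (algebraic multiplicity 5).

For λ = -2: rank(A + 2I) = 3, rank((A + 2I)^2) = 1, rank((A + 2I)^3) = 0. The eigenspace has dimension 5 - 3 = 2, so there are 2 Jordan blocks; the rank sequence gives block sizes [3, 2].

Assembling the blocks gives the Jordan form J above.

J = [[-2, 1, 0, 0, 0], [0, -2, 1, 0, 0], [0, 0, -2, 0, 0], [0, 0, 0, -2, 1], [0, 0, 0, 0, -2]]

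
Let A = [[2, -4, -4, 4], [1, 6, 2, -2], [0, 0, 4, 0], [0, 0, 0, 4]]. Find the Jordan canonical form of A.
J = [[4, 1, 0, 0], [0, 4, 0, 0], [0, 0, 4, 0], [0, 0, 0, 4]]

The characteristic polynomial is det(xI - A) = (x - 4)^4, so the eigenvalues are 4 (algebraic multiplicity 4).

For λ = 4: rank(A - 4I) = 1, rank((A - 4I)^2) = 0. The eigenspace has dimension 4 - 1 = 3, so there are 3 Jordan blocks; the rank sequence gives block sizes [2, 1, 1].

Assembling the blocks gives the Jordan form J above.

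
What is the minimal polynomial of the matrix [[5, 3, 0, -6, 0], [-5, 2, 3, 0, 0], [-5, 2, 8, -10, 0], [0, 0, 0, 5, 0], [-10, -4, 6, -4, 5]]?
m_A(x) = (x - 5)^3

The characteristic polynomial factors as (x - 5)^5. The minimal polynomial is ∏(x - λ)^{k_λ} where k_λ is the size of the largest Jordan block at λ.

For λ = 5: rank(A - 5I) = 2, and the largest Jordan block has size 3 (the smallest k with rank((A - 5I)^k) = rank((A - 5I)^(k+1))).

So m_A(x) = (x - 5)^3.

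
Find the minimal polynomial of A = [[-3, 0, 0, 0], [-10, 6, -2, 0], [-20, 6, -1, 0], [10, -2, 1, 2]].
m_A(x) = (x - 3)(x - 2)(x + 3)

The characteristic polynomial factors as (x - 3)(x - 2)^2(x + 3). The minimal polynomial is ∏(x - λ)^{k_λ} where k_λ is the size of the largest Jordan block at λ.

For λ = -3: rank(A + 3I) = 3, and the largest Jordan block has size 1 (the smallest k with rank((A + 3I)^k) = rank((A + 3I)^(k+1))).
For λ = 2: rank(A - 2I) = 2, and the largest Jordan block has size 1 (the smallest k with rank((A - 2I)^k) = rank((A - 2I)^(k+1))).
For λ = 3: rank(A - 3I) = 3, and the largest Jordan block has size 1 (the smallest k with rank((A - 3I)^k) = rank((A - 3I)^(k+1))).

So m_A(x) = (x - 3)(x - 2)(x + 3).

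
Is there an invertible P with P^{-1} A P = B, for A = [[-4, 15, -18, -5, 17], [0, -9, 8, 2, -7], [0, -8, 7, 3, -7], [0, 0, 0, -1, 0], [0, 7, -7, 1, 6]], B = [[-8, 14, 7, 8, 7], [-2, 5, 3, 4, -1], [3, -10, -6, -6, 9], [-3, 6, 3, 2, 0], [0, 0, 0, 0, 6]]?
Yes.

Two matrices over a field are similar if and only if they have the same invariant factors.

Both A and B have characteristic polynomial (x - 6)(x + 1)^3(x + 4) and minimal polynomial (x - 6)(x + 1)^3(x + 4). Computing further, both have invariant factors (x - 6)(x + 1)^3(x + 4). Hence A and B are similar.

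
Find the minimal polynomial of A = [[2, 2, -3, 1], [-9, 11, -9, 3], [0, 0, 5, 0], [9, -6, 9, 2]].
The characteristic polynomial factors as (x - 5)^4. The minimal polynomial is ∏(x - λ)^{k_λ} where k_λ is the size of the largest Jordan block at λ.

For λ = 5: rank(A - 5I) = 1, and the largest Jordan block has size 2 (the smallest k with rank((A - 5I)^k) = rank((A - 5I)^(k+1))).

So m_A(x) = (x - 5)^2.

m_A(x) = (x - 5)^2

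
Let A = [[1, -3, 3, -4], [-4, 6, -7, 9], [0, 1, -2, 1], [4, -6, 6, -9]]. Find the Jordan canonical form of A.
J = [[-1, 1, 0, 0], [0, -1, 0, 0], [0, 0, -1, 1], [0, 0, 0, -1]]

The characteristic polynomial is det(xI - A) = (x + 1)^4, so the eigenvalues are -1 (algebraic multiplicity 4).

For λ = -1: rank(A + I) = 2, rank((A + I)^2) = 0. The eigenspace has dimension 4 - 2 = 2, so there are 2 Jordan blocks; the rank sequence gives block sizes [2, 2].

Assembling the blocks gives the Jordan form J above.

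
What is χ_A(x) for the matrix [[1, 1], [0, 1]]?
xI - A = [[x - 1, -1], [0, x - 1]].

Expanding det(xI - A) along the first row:
det(xI - A) = + (x - 1)·det([[x - 1]]) - (-1)·det([[0]]).

Evaluating gives χ_A(x) = x^2 - 2x + 1 = (x - 1)^2.

χ_A(x) = (x - 1)^2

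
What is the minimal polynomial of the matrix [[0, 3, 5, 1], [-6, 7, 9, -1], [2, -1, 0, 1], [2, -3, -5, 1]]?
m_A(x) = (x - 2)^3

The characteristic polynomial factors as (x - 2)^4. The minimal polynomial is ∏(x - λ)^{k_λ} where k_λ is the size of the largest Jordan block at λ.

For λ = 2: rank(A - 2I) = 2, and the largest Jordan block has size 3 (the smallest k with rank((A - 2I)^k) = rank((A - 2I)^(k+1))).

So m_A(x) = (x - 2)^3.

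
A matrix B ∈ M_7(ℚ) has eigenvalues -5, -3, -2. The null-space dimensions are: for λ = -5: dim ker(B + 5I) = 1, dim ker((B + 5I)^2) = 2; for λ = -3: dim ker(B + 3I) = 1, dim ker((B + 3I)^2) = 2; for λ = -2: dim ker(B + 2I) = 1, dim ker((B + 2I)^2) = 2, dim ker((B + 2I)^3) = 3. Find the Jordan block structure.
λ = -5: successive nullity increments [1, 1] count blocks of size ≥ k; block sizes are [2].
λ = -3: successive nullity increments [1, 1] count blocks of size ≥ k; block sizes are [2].
λ = -2: successive nullity increments [1, 1, 1] count blocks of size ≥ k; block sizes are [3].

Jordan blocks: (-5, 2), (-3, 2), (-2, 3)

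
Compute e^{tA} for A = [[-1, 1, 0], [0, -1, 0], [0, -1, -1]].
A has Jordan form J = [[-1, 1, 0], [0, -1, 0], [0, 0, -1]] with A = PJP^{-1}, so e^{tA} = P e^{tJ} P^{-1}.

For a Jordan block J_k(λ), e^{tJ_k(λ)} = e^{λt} · (I + tN + t^2 N^2/2! + ... + t^{k-1} N^{k-1}/(k-1)!) where N is the nilpotent superdiagonal part.

Assembling the blocks and conjugating back gives the entries of e^{tA} as shown above.

e^{tA} = [[e^{-t}, t*e^{-t}, 0], [0, e^{-t}, 0], [0, -t*e^{-t}, e^{-t}]]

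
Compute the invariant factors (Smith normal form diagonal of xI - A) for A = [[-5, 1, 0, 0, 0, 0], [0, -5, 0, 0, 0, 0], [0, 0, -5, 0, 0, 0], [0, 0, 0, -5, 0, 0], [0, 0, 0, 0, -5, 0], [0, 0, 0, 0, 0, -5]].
x + 5, x + 5, x + 5, x + 5, (x + 5)^2

The Jordan structure of A has elementary divisors (x + 5)^2, (x + 5), (x + 5), (x + 5), (x + 5). Arranging the block sizes at each eigenvalue in decreasing order and taking row products gives the invariant factors.

Invariant factors (smallest first, each dividing the next): x + 5, x + 5, x + 5, x + 5, (x + 5)^2.

Check: the last factor (x + 5)^2 is the minimal polynomial, and the product (x + 5)^6 is the characteristic polynomial.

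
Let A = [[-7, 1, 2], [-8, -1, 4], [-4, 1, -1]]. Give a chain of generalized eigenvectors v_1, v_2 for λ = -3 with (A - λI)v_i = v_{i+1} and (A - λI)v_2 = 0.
v_1 = [[0, 1, 0]]^T, v_2 = [[1, 2, 1]]^T

We seek v_1 ∈ ker((A + 3I)^2) \ ker(A + 3I), then set v_{i+1} = (A + 3I) v_i.

One such chain is v_1 = [[0, 1, 0]]^T, v_2 = [[1, 2, 1]]^T. Check: (A + 3I) v_2 = [[0, 0, 0]]^T = 0.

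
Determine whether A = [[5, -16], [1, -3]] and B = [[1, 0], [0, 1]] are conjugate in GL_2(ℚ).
No.

Both have characteristic polynomial (x - 1)^2, but the minimal polynomial of A is (x - 1)^2 while the minimal polynomial of B is x - 1. The minimal polynomial is a similarity invariant, so A and B are not similar.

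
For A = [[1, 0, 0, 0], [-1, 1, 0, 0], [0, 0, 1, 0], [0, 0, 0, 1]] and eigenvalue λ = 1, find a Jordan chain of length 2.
v_1 = [[1, 0, 0, 0]]^T, v_2 = [[0, -1, 0, 0]]^T

We seek v_1 ∈ ker((A - I)^2) \ ker(A - I), then set v_{i+1} = (A - I) v_i.

One such chain is v_1 = [[1, 0, 0, 0]]^T, v_2 = [[0, -1, 0, 0]]^T. Check: (A - I) v_2 = [[0, 0, 0, 0]]^T = 0.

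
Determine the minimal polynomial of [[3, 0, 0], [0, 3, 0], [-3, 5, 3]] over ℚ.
m_A(x) = (x - 3)^2

The characteristic polynomial factors as (x - 3)^3. The minimal polynomial is ∏(x - λ)^{k_λ} where k_λ is the size of the largest Jordan block at λ.

For λ = 3: rank(A - 3I) = 1, and the largest Jordan block has size 2 (the smallest k with rank((A - 3I)^k) = rank((A - 3I)^(k+1))).

So m_A(x) = (x - 3)^2.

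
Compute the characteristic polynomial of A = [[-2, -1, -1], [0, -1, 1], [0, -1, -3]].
xI - A = [[x + 2, 1, 1], [0, x + 1, -1], [0, 1, x + 3]].

Expanding det(xI - A) along the first row:
det(xI - A) = + (x + 2)·det([[x + 1, -1], [1, x + 3]]) - (1)·det([[0, -1], [0, x + 3]]) + (1)·det([[0, x + 1], [0, 1]]).

Evaluating gives χ_A(x) = x^3 + 6x^2 + 12x + 8 = (x + 2)^3.

χ_A(x) = (x + 2)^3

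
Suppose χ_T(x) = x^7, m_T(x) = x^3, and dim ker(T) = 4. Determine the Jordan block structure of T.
Jordan blocks: (0, 3), (0, 2), (0, 1), (0, 1)

λ = 0: algebraic multiplicity 7 (exponent in χ_T), largest block size 3 (exponent in m_T), 4 blocks (geometric multiplicity). These force block sizes [3, 2, 1, 1].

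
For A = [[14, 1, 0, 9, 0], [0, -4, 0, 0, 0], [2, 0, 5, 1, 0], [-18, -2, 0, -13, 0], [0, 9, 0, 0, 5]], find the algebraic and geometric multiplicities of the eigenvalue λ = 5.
algebraic multiplicity 3, geometric multiplicity 2

The characteristic polynomial is (x - 5)^3(x + 4)^2, so the factor x - 5 appears with exponent 3: the algebraic multiplicity is 3.

rank(A - 5I) = 3, so the eigenspace has dimension 5 - 3 = 2: the geometric multiplicity is 2.

Since 2 < 3, A is not diagonalizable.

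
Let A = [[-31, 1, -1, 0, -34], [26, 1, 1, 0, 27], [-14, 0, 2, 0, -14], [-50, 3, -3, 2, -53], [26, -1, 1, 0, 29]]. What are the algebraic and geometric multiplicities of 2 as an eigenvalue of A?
algebraic multiplicity 4, geometric multiplicity 3

The characteristic polynomial is (x - 2)^4(x + 5), so the factor x - 2 appears with exponent 4: the algebraic multiplicity is 4.

rank(A - 2I) = 2, so the eigenspace has dimension 5 - 2 = 3: the geometric multiplicity is 3.

Since 3 < 4, A is not diagonalizable.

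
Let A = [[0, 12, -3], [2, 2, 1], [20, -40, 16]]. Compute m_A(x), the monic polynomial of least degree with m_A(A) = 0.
The characteristic polynomial factors as (x - 6)^3. The minimal polynomial is ∏(x - λ)^{k_λ} where k_λ is the size of the largest Jordan block at λ.

For λ = 6: rank(A - 6I) = 1, and the largest Jordan block has size 2 (the smallest k with rank((A - 6I)^k) = rank((A - 6I)^(k+1))).

So m_A(x) = (x - 6)^2.

m_A(x) = (x - 6)^2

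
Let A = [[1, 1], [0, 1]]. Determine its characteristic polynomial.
xI - A = [[x - 1, -1], [0, x - 1]].

Expanding det(xI - A) along the first row:
det(xI - A) = + (x - 1)·det([[x - 1]]) - (-1)·det([[0]]).

Evaluating gives χ_A(x) = x^2 - 2x + 1 = (x - 1)^2.

χ_A(x) = (x - 1)^2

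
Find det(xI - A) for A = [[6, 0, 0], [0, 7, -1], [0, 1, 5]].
χ_A(x) = (x - 6)^3

xI - A = [[x - 6, 0, 0], [0, x - 7, 1], [0, -1, x - 5]].

Expanding det(xI - A) along the first row:
det(xI - A) = + (x - 6)·det([[x - 7, 1], [-1, x - 5]]) - (0)·det([[0, 1], [0, x - 5]]) + (0)·det([[0, x - 7], [0, -1]]).

Evaluating gives χ_A(x) = x^3 - 18x^2 + 108x - 216 = (x - 6)^3.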